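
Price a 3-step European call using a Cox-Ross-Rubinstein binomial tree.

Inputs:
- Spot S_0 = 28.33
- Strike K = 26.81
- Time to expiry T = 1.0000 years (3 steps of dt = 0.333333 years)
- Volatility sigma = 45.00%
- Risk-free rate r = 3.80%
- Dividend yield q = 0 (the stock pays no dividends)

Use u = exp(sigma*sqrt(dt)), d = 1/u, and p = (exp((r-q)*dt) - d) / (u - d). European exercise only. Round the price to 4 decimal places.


Answer: Price = V(0,0) = 6.5411

Derivation:
dt = T/N = 0.333333
u = exp(sigma*sqrt(dt)) = 1.296681; d = 1/u = 0.771200
p = (exp((r-q)*dt) - d) / (u - d) = 0.459669
Discount per step: exp(-r*dt) = 0.987413
Stock lattice S(k, i) with i counting down-moves:
  k=0: S(0,0) = 28.3300
  k=1: S(1,0) = 36.7350; S(1,1) = 21.8481
  k=2: S(2,0) = 47.6335; S(2,1) = 28.3300; S(2,2) = 16.8492
  k=3: S(3,0) = 61.7655; S(3,1) = 36.7350; S(3,2) = 21.8481; S(3,3) = 12.9941
Terminal payoffs V(N, i) = max(S_T - K, 0):
  V(3,0) = 34.955452; V(3,1) = 9.924962; V(3,2) = 0.000000; V(3,3) = 0.000000
Backward induction: V(k, i) = exp(-r*dt) * [p * V(k+1, i) + (1-p) * V(k+1, i+1)].
  V(2,0) = exp(-r*dt) * [p*34.955452 + (1-p)*9.924962] = 21.160964
  V(2,1) = exp(-r*dt) * [p*9.924962 + (1-p)*0.000000] = 4.504776
  V(2,2) = exp(-r*dt) * [p*0.000000 + (1-p)*0.000000] = 0.000000
  V(1,0) = exp(-r*dt) * [p*21.160964 + (1-p)*4.504776] = 12.008044
  V(1,1) = exp(-r*dt) * [p*4.504776 + (1-p)*0.000000] = 2.044643
  V(0,0) = exp(-r*dt) * [p*12.008044 + (1-p)*2.044643] = 6.541131


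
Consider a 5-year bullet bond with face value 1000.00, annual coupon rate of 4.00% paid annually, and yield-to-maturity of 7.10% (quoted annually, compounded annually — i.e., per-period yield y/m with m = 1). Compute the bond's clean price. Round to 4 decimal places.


Coupon per period c = face * coupon_rate / m = 40.000000
Periods per year m = 1; per-period yield y/m = 0.071000
Number of cashflows N = 5
Cashflows (t years, CF_t, discount factor 1/(1+y/m)^(m*t), PV):
  t = 1.0000: CF_t = 40.000000, DF = 0.933707, PV = 37.348273
  t = 2.0000: CF_t = 40.000000, DF = 0.871808, PV = 34.872337
  t = 3.0000: CF_t = 40.000000, DF = 0.814013, PV = 32.560539
  t = 4.0000: CF_t = 40.000000, DF = 0.760050, PV = 30.401997
  t = 5.0000: CF_t = 1040.000000, DF = 0.709664, PV = 738.050341
Price P = sum_t PV_t = 873.233485

Answer: Price = 873.2335


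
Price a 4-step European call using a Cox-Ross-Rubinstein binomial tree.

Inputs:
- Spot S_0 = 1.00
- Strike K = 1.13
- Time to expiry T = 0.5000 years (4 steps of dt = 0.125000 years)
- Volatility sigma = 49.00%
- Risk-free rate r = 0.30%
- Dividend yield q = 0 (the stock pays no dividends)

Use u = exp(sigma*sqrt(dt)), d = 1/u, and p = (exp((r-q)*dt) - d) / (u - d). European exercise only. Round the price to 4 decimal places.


Answer: Price = V(0,0) = 0.0972

Derivation:
dt = T/N = 0.125000
u = exp(sigma*sqrt(dt)) = 1.189153; d = 1/u = 0.840935
p = (exp((r-q)*dt) - d) / (u - d) = 0.457875
Discount per step: exp(-r*dt) = 0.999625
Stock lattice S(k, i) with i counting down-moves:
  k=0: S(0,0) = 1.0000
  k=1: S(1,0) = 1.1892; S(1,1) = 0.8409
  k=2: S(2,0) = 1.4141; S(2,1) = 1.0000; S(2,2) = 0.7072
  k=3: S(3,0) = 1.6816; S(3,1) = 1.1892; S(3,2) = 0.8409; S(3,3) = 0.5947
  k=4: S(4,0) = 1.9996; S(4,1) = 1.4141; S(4,2) = 1.0000; S(4,3) = 0.7072; S(4,4) = 0.5001
Terminal payoffs V(N, i) = max(S_T - K, 0):
  V(4,0) = 0.869635; V(4,1) = 0.284084; V(4,2) = 0.000000; V(4,3) = 0.000000; V(4,4) = 0.000000
Backward induction: V(k, i) = exp(-r*dt) * [p * V(k+1, i) + (1-p) * V(k+1, i+1)].
  V(3,0) = exp(-r*dt) * [p*0.869635 + (1-p)*0.284084] = 0.551986
  V(3,1) = exp(-r*dt) * [p*0.284084 + (1-p)*0.000000] = 0.130026
  V(3,2) = exp(-r*dt) * [p*0.000000 + (1-p)*0.000000] = 0.000000
  V(3,3) = exp(-r*dt) * [p*0.000000 + (1-p)*0.000000] = 0.000000
  V(2,0) = exp(-r*dt) * [p*0.551986 + (1-p)*0.130026] = 0.323110
  V(2,1) = exp(-r*dt) * [p*0.130026 + (1-p)*0.000000] = 0.059513
  V(2,2) = exp(-r*dt) * [p*0.000000 + (1-p)*0.000000] = 0.000000
  V(1,0) = exp(-r*dt) * [p*0.323110 + (1-p)*0.059513] = 0.180140
  V(1,1) = exp(-r*dt) * [p*0.059513 + (1-p)*0.000000] = 0.027240
  V(0,0) = exp(-r*dt) * [p*0.180140 + (1-p)*0.027240] = 0.097212


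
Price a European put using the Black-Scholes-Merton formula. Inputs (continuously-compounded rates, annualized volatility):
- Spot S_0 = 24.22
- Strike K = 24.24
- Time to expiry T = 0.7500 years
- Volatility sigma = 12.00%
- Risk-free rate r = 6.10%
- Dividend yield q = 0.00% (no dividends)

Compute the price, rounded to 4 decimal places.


Answer: Price = 0.5399

Derivation:
d1 = (ln(S/K) + (r - q + 0.5*sigma^2) * T) / (sigma * sqrt(T)) = 0.48424847
d2 = d1 - sigma * sqrt(T) = 0.38032542
exp(-rT) = 0.95528075; exp(-qT) = 1.00000000
P = K * exp(-rT) * N(-d2) - S_0 * exp(-qT) * N(-d1)
N(-d1) = 0.31410477; N(-d2) = 0.35185193
P = 24.2400 * 0.95528075 * 0.35185193 - 24.2200 * 1.00000000 * 0.31410477 = 0.5399


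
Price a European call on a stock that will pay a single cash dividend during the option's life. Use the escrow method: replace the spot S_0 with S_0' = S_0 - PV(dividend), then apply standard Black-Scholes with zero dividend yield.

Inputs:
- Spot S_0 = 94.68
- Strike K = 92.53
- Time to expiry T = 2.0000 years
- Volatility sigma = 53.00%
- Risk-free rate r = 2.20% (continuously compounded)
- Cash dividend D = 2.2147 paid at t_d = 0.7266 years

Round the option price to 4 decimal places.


PV(D) = D * exp(-r * t_d) = 2.2147 * 0.98414189 = 2.17957903
S_0' = S_0 - PV(D) = 94.6800 - 2.17957903 = 92.50042097
d1 = (ln(S_0'/K) + (r + sigma^2/2)*T) / (sigma*sqrt(T)) = 0.43304324
d2 = d1 - sigma*sqrt(T) = -0.31648995
exp(-rT) = 0.95695396
N(d1) = 0.66750832; N(d2) = 0.37581533
C = S_0' * N(d1) - K * exp(-rT) * N(d2) = 92.50042097 * 0.66750832 - 92.5300 * 0.95695396 * 0.37581533 = 28.4675

Answer: Price = 28.4675


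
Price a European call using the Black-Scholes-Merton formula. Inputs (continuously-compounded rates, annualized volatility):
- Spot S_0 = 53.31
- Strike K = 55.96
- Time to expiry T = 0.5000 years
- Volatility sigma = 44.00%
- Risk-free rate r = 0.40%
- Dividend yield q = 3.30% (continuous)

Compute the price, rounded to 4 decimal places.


d1 = (ln(S/K) + (r - q + 0.5*sigma^2) * T) / (sigma * sqrt(T)) = -0.04696866
d2 = d1 - sigma * sqrt(T) = -0.35809565
exp(-rT) = 0.99800200; exp(-qT) = 0.98363538
C = S_0 * exp(-qT) * N(d1) - K * exp(-rT) * N(d2)
N(d1) = 0.48126910; N(d2) = 0.36013587
C = 53.3100 * 0.98363538 * 0.48126910 - 55.9600 * 0.99800200 * 0.36013587 = 5.1237

Answer: Price = 5.1237


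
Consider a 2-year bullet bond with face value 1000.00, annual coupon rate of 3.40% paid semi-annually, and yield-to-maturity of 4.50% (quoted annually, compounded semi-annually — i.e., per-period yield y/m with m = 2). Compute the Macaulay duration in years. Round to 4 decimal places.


Answer: Macaulay duration = 1.9498 years

Derivation:
Coupon per period c = face * coupon_rate / m = 17.000000
Periods per year m = 2; per-period yield y/m = 0.022500
Number of cashflows N = 4
Cashflows (t years, CF_t, discount factor 1/(1+y/m)^(m*t), PV):
  t = 0.5000: CF_t = 17.000000, DF = 0.977995, PV = 16.625917
  t = 1.0000: CF_t = 17.000000, DF = 0.956474, PV = 16.260065
  t = 1.5000: CF_t = 17.000000, DF = 0.935427, PV = 15.902264
  t = 2.0000: CF_t = 1017.000000, DF = 0.914843, PV = 930.395682
Price P = sum_t PV_t = 979.183929
Macaulay numerator sum_t t * PV_t:
  t * PV_t at t = 0.5000: 8.312958
  t * PV_t at t = 1.0000: 16.260065
  t * PV_t at t = 1.5000: 23.853397
  t * PV_t at t = 2.0000: 1860.791364
Macaulay duration D = (sum_t t * PV_t) / P = 1909.217785 / 979.183929 = 1.949805


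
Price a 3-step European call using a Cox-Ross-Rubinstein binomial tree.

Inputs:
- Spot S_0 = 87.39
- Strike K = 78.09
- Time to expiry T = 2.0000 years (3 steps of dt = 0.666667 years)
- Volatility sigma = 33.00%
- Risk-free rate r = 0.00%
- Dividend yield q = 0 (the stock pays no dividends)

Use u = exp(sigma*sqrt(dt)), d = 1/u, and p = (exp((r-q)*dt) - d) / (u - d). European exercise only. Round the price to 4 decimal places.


dt = T/N = 0.666667
u = exp(sigma*sqrt(dt)) = 1.309236; d = 1/u = 0.763804
p = (exp((r-q)*dt) - d) / (u - d) = 0.433044
Discount per step: exp(-r*dt) = 1.000000
Stock lattice S(k, i) with i counting down-moves:
  k=0: S(0,0) = 87.3900
  k=1: S(1,0) = 114.4141; S(1,1) = 66.7488
  k=2: S(2,0) = 149.7951; S(2,1) = 87.3900; S(2,2) = 50.9830
  k=3: S(3,0) = 196.1172; S(3,1) = 114.4141; S(3,2) = 66.7488; S(3,3) = 38.9411
Terminal payoffs V(N, i) = max(S_T - K, 0):
  V(3,0) = 118.027207; V(3,1) = 36.324147; V(3,2) = 0.000000; V(3,3) = 0.000000
Backward induction: V(k, i) = exp(-r*dt) * [p * V(k+1, i) + (1-p) * V(k+1, i+1)].
  V(2,0) = exp(-r*dt) * [p*118.027207 + (1-p)*36.324147] = 71.705136
  V(2,1) = exp(-r*dt) * [p*36.324147 + (1-p)*0.000000] = 15.729940
  V(2,2) = exp(-r*dt) * [p*0.000000 + (1-p)*0.000000] = 0.000000
  V(1,0) = exp(-r*dt) * [p*71.705136 + (1-p)*15.729940] = 39.969642
  V(1,1) = exp(-r*dt) * [p*15.729940 + (1-p)*0.000000] = 6.811750
  V(0,0) = exp(-r*dt) * [p*39.969642 + (1-p)*6.811750] = 21.170564

Answer: Price = V(0,0) = 21.1706


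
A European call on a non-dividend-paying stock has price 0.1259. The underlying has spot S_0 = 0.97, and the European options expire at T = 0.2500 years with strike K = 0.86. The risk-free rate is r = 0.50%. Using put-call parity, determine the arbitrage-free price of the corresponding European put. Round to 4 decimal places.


Answer: Put price = 0.0148

Derivation:
Put-call parity: C - P = S_0 * exp(-qT) - K * exp(-rT).
S_0 * exp(-qT) = 0.9700 * 1.00000000 = 0.97000000
K * exp(-rT) = 0.8600 * 0.99875078 = 0.85892567
P = C - S*exp(-qT) + K*exp(-rT)
P = 0.1259 - 0.97000000 + 0.85892567 = 0.0148


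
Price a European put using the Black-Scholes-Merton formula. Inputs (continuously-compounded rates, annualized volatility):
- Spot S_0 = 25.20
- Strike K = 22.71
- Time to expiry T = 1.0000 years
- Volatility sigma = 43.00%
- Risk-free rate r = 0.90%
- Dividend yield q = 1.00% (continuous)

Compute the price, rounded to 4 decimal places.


d1 = (ln(S/K) + (r - q + 0.5*sigma^2) * T) / (sigma * sqrt(T)) = 0.45462474
d2 = d1 - sigma * sqrt(T) = 0.02462474
exp(-rT) = 0.99104038; exp(-qT) = 0.99004983
P = K * exp(-rT) * N(-d2) - S_0 * exp(-qT) * N(-d1)
N(-d1) = 0.32468962; N(-d2) = 0.49017714
P = 22.7100 * 0.99104038 * 0.49017714 - 25.2000 * 0.99004983 * 0.32468962 = 2.9314

Answer: Price = 2.9314


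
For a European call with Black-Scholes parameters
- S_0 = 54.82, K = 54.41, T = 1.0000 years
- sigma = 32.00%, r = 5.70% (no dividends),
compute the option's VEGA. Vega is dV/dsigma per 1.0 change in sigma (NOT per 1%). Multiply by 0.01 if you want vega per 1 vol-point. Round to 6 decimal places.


d1 = 0.3615847824; d2 = 0.0415847824
phi(d1) = 0.3736968728; exp(-qT) = 1.0000000000; exp(-rT) = 0.9445940694
Vega = S * exp(-qT) * phi(d1) * sqrt(T) = 54.8200 * 1.0000000000 * 0.3736968728 * 1.0000000000 = 20.486063

Answer: Vega = 20.486063


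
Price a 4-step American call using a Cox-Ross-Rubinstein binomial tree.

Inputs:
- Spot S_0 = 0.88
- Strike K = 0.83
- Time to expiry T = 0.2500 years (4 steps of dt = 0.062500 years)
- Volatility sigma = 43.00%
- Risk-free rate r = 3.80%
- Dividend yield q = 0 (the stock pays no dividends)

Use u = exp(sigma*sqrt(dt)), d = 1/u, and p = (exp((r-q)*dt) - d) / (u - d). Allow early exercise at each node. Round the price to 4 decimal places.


dt = T/N = 0.062500
u = exp(sigma*sqrt(dt)) = 1.113491; d = 1/u = 0.898077
p = (exp((r-q)*dt) - d) / (u - d) = 0.484189
Discount per step: exp(-r*dt) = 0.997628
Stock lattice S(k, i) with i counting down-moves:
  k=0: S(0,0) = 0.8800
  k=1: S(1,0) = 0.9799; S(1,1) = 0.7903
  k=2: S(2,0) = 1.0911; S(2,1) = 0.8800; S(2,2) = 0.7098
  k=3: S(3,0) = 1.2149; S(3,1) = 0.9799; S(3,2) = 0.7903; S(3,3) = 0.6374
  k=4: S(4,0) = 1.3528; S(4,1) = 1.0911; S(4,2) = 0.8800; S(4,3) = 0.7098; S(4,4) = 0.5724
Terminal payoffs V(N, i) = max(S_T - K, 0):
  V(4,0) = 0.522787; V(4,1) = 0.261078; V(4,2) = 0.050000; V(4,3) = 0.000000; V(4,4) = 0.000000
Backward induction: V(k, i) = exp(-r*dt) * [p * V(k+1, i) + (1-p) * V(k+1, i+1)]; then take max(V_cont, immediate exercise) for American.
  V(3,0) = exp(-r*dt) * [p*0.522787 + (1-p)*0.261078] = 0.386875; exercise = 0.384906; V(3,0) = max -> 0.386875
  V(3,1) = exp(-r*dt) * [p*0.261078 + (1-p)*0.050000] = 0.151841; exercise = 0.149872; V(3,1) = max -> 0.151841
  V(3,2) = exp(-r*dt) * [p*0.050000 + (1-p)*0.000000] = 0.024152; exercise = 0.000000; V(3,2) = max -> 0.024152
  V(3,3) = exp(-r*dt) * [p*0.000000 + (1-p)*0.000000] = 0.000000; exercise = 0.000000; V(3,3) = max -> 0.000000
  V(2,0) = exp(-r*dt) * [p*0.386875 + (1-p)*0.151841] = 0.265012; exercise = 0.261078; V(2,0) = max -> 0.265012
  V(2,1) = exp(-r*dt) * [p*0.151841 + (1-p)*0.024152] = 0.085774; exercise = 0.050000; V(2,1) = max -> 0.085774
  V(2,2) = exp(-r*dt) * [p*0.024152 + (1-p)*0.000000] = 0.011666; exercise = 0.000000; V(2,2) = max -> 0.011666
  V(1,0) = exp(-r*dt) * [p*0.265012 + (1-p)*0.085774] = 0.172149; exercise = 0.149872; V(1,0) = max -> 0.172149
  V(1,1) = exp(-r*dt) * [p*0.085774 + (1-p)*0.011666] = 0.047436; exercise = 0.000000; V(1,1) = max -> 0.047436
  V(0,0) = exp(-r*dt) * [p*0.172149 + (1-p)*0.047436] = 0.107565; exercise = 0.050000; V(0,0) = max -> 0.107565

Answer: Price = V(0,0) = 0.1076


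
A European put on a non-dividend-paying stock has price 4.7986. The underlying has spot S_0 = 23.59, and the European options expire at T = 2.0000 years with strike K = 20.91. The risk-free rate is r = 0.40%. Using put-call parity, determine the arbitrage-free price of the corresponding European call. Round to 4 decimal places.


Put-call parity: C - P = S_0 * exp(-qT) - K * exp(-rT).
S_0 * exp(-qT) = 23.5900 * 1.00000000 = 23.59000000
K * exp(-rT) = 20.9100 * 0.99203191 = 20.74338734
C = P + S*exp(-qT) - K*exp(-rT)
C = 4.7986 + 23.59000000 - 20.74338734 = 7.6452

Answer: Call price = 7.6452


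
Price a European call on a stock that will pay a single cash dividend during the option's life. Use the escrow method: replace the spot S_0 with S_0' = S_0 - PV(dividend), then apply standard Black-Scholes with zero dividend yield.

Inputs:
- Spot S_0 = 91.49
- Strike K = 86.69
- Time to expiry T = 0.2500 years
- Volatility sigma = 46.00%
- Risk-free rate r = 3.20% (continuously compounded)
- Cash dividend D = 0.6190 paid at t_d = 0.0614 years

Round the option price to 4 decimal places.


PV(D) = D * exp(-r * t_d) = 0.6190 * 0.99803713 = 0.61778498
S_0' = S_0 - PV(D) = 91.4900 - 0.61778498 = 90.87221502
d1 = (ln(S_0'/K) + (r + sigma^2/2)*T) / (sigma*sqrt(T)) = 0.35463371
d2 = d1 - sigma*sqrt(T) = 0.12463371
exp(-rT) = 0.99203191
N(d1) = 0.63856799; N(d2) = 0.54959323
C = S_0' * N(d1) - K * exp(-rT) * N(d2) = 90.87221502 * 0.63856799 - 86.6900 * 0.99203191 * 0.54959323 = 10.7635

Answer: Price = 10.7635


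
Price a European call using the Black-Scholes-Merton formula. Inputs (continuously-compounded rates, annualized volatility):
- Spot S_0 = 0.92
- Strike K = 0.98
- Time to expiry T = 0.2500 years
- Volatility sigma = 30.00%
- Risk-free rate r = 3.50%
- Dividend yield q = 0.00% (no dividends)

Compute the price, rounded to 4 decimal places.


Answer: Price = 0.0345

Derivation:
d1 = (ln(S/K) + (r - q + 0.5*sigma^2) * T) / (sigma * sqrt(T)) = -0.28785934
d2 = d1 - sigma * sqrt(T) = -0.43785934
exp(-rT) = 0.99128817; exp(-qT) = 1.00000000
C = S_0 * exp(-qT) * N(d1) - K * exp(-rT) * N(d2)
N(d1) = 0.38672720; N(d2) = 0.33074412
C = 0.9200 * 1.00000000 * 0.38672720 - 0.9800 * 0.99128817 * 0.33074412 = 0.0345


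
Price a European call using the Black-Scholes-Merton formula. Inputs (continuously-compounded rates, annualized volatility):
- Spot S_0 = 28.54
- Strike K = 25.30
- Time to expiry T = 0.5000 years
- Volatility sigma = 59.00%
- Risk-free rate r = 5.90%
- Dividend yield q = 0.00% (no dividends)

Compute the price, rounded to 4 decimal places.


Answer: Price = 6.6510

Derivation:
d1 = (ln(S/K) + (r - q + 0.5*sigma^2) * T) / (sigma * sqrt(T)) = 0.56814763
d2 = d1 - sigma * sqrt(T) = 0.15095463
exp(-rT) = 0.97093088; exp(-qT) = 1.00000000
C = S_0 * exp(-qT) * N(d1) - K * exp(-rT) * N(d2)
N(d1) = 0.71503264; N(d2) = 0.55999425
C = 28.5400 * 1.00000000 * 0.71503264 - 25.3000 * 0.97093088 * 0.55999425 = 6.6510


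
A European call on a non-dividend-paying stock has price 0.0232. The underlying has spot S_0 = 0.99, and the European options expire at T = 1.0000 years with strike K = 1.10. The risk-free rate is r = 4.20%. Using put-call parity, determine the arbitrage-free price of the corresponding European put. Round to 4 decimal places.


Put-call parity: C - P = S_0 * exp(-qT) - K * exp(-rT).
S_0 * exp(-qT) = 0.9900 * 1.00000000 = 0.99000000
K * exp(-rT) = 1.1000 * 0.95886978 = 1.05475676
P = C - S*exp(-qT) + K*exp(-rT)
P = 0.0232 - 0.99000000 + 1.05475676 = 0.0880

Answer: Put price = 0.0880


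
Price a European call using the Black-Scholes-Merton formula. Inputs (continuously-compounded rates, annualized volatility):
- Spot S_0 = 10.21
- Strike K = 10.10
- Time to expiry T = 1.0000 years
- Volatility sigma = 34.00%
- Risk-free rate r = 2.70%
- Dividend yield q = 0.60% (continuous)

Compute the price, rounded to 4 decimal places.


Answer: Price = 1.5134

Derivation:
d1 = (ln(S/K) + (r - q + 0.5*sigma^2) * T) / (sigma * sqrt(T)) = 0.26362414
d2 = d1 - sigma * sqrt(T) = -0.07637586
exp(-rT) = 0.97336124; exp(-qT) = 0.99401796
C = S_0 * exp(-qT) * N(d1) - K * exp(-rT) * N(d2)
N(d1) = 0.60396522; N(d2) = 0.46956004
C = 10.2100 * 0.99401796 * 0.60396522 - 10.1000 * 0.97336124 * 0.46956004 = 1.5134


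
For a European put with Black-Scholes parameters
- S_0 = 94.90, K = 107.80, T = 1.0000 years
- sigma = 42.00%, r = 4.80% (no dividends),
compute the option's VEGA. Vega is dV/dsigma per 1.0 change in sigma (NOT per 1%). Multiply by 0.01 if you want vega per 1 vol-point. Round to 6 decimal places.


Answer: Vega = 37.851415

Derivation:
d1 = 0.0208239218; d2 = -0.3991760782
phi(d1) = 0.3988557920; exp(-qT) = 1.0000000000; exp(-rT) = 0.9531337871
Vega = S * exp(-qT) * phi(d1) * sqrt(T) = 94.9000 * 1.0000000000 * 0.3988557920 * 1.0000000000 = 37.851415


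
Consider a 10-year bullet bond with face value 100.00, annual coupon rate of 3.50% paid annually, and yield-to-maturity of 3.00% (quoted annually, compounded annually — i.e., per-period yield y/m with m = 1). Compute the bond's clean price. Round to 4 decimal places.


Coupon per period c = face * coupon_rate / m = 3.500000
Periods per year m = 1; per-period yield y/m = 0.030000
Number of cashflows N = 10
Cashflows (t years, CF_t, discount factor 1/(1+y/m)^(m*t), PV):
  t = 1.0000: CF_t = 3.500000, DF = 0.970874, PV = 3.398058
  t = 2.0000: CF_t = 3.500000, DF = 0.942596, PV = 3.299086
  t = 3.0000: CF_t = 3.500000, DF = 0.915142, PV = 3.202996
  t = 4.0000: CF_t = 3.500000, DF = 0.888487, PV = 3.109705
  t = 5.0000: CF_t = 3.500000, DF = 0.862609, PV = 3.019131
  t = 6.0000: CF_t = 3.500000, DF = 0.837484, PV = 2.931195
  t = 7.0000: CF_t = 3.500000, DF = 0.813092, PV = 2.845820
  t = 8.0000: CF_t = 3.500000, DF = 0.789409, PV = 2.762932
  t = 9.0000: CF_t = 3.500000, DF = 0.766417, PV = 2.682459
  t = 10.0000: CF_t = 103.500000, DF = 0.744094, PV = 77.013720
Price P = sum_t PV_t = 104.265101

Answer: Price = 104.2651


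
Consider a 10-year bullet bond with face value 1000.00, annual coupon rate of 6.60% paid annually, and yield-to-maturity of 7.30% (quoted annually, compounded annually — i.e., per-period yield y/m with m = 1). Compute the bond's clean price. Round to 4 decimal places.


Answer: Price = 951.5095

Derivation:
Coupon per period c = face * coupon_rate / m = 66.000000
Periods per year m = 1; per-period yield y/m = 0.073000
Number of cashflows N = 10
Cashflows (t years, CF_t, discount factor 1/(1+y/m)^(m*t), PV):
  t = 1.0000: CF_t = 66.000000, DF = 0.931966, PV = 61.509786
  t = 2.0000: CF_t = 66.000000, DF = 0.868561, PV = 57.325057
  t = 3.0000: CF_t = 66.000000, DF = 0.809470, PV = 53.425029
  t = 4.0000: CF_t = 66.000000, DF = 0.754399, PV = 49.790335
  t = 5.0000: CF_t = 66.000000, DF = 0.703075, PV = 46.402922
  t = 6.0000: CF_t = 66.000000, DF = 0.655242, PV = 43.245966
  t = 7.0000: CF_t = 66.000000, DF = 0.610663, PV = 40.303789
  t = 8.0000: CF_t = 66.000000, DF = 0.569118, PV = 37.561780
  t = 9.0000: CF_t = 66.000000, DF = 0.530399, PV = 35.006318
  t = 10.0000: CF_t = 1066.000000, DF = 0.494314, PV = 526.938566
Price P = sum_t PV_t = 951.509547


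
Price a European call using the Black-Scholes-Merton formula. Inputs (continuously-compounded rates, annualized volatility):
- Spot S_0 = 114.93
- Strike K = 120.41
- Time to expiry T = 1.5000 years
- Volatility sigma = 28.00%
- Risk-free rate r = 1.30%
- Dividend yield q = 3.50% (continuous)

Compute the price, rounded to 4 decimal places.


d1 = (ln(S/K) + (r - q + 0.5*sigma^2) * T) / (sigma * sqrt(T)) = -0.06059378
d2 = d1 - sigma * sqrt(T) = -0.40352235
exp(-rT) = 0.98068890; exp(-qT) = 0.94885432
C = S_0 * exp(-qT) * N(d1) - K * exp(-rT) * N(d2)
N(d1) = 0.47584136; N(d2) = 0.34328200
C = 114.9300 * 0.94885432 * 0.47584136 - 120.4100 * 0.98068890 * 0.34328200 = 11.3550

Answer: Price = 11.3550


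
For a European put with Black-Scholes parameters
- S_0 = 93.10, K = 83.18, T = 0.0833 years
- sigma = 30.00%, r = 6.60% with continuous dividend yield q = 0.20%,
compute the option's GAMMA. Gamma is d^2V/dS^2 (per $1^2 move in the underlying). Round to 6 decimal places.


d1 = 1.4060939337; d2 = 1.3195087155
phi(d1) = 0.1484527418; exp(-qT) = 0.9998334139; exp(-rT) = 0.9945172852
Gamma = exp(-qT) * phi(d1) / (S * sigma * sqrt(T)) = 0.9998334139 * 0.1484527418 / (93.1000 * 0.3000 * 0.2886173938) = 0.018413

Answer: Gamma = 0.018413


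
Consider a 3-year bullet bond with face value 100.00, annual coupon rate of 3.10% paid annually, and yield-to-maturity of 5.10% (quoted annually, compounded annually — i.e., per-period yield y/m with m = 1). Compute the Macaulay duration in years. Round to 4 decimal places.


Answer: Macaulay duration = 2.9079 years

Derivation:
Coupon per period c = face * coupon_rate / m = 3.100000
Periods per year m = 1; per-period yield y/m = 0.051000
Number of cashflows N = 3
Cashflows (t years, CF_t, discount factor 1/(1+y/m)^(m*t), PV):
  t = 1.0000: CF_t = 3.100000, DF = 0.951475, PV = 2.949572
  t = 2.0000: CF_t = 3.100000, DF = 0.905304, PV = 2.806443
  t = 3.0000: CF_t = 103.100000, DF = 0.861374, PV = 88.807678
Price P = sum_t PV_t = 94.563694
Macaulay numerator sum_t t * PV_t:
  t * PV_t at t = 1.0000: 2.949572
  t * PV_t at t = 2.0000: 5.612886
  t * PV_t at t = 3.0000: 266.423035
Macaulay duration D = (sum_t t * PV_t) / P = 274.985494 / 94.563694 = 2.907939


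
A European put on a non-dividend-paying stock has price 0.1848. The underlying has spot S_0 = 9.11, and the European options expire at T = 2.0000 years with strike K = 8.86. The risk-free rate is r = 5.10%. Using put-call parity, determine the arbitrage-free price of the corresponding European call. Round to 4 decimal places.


Answer: Call price = 1.2940

Derivation:
Put-call parity: C - P = S_0 * exp(-qT) - K * exp(-rT).
S_0 * exp(-qT) = 9.1100 * 1.00000000 = 9.11000000
K * exp(-rT) = 8.8600 * 0.90302955 = 8.00084183
C = P + S*exp(-qT) - K*exp(-rT)
C = 0.1848 + 9.11000000 - 8.00084183 = 1.2940


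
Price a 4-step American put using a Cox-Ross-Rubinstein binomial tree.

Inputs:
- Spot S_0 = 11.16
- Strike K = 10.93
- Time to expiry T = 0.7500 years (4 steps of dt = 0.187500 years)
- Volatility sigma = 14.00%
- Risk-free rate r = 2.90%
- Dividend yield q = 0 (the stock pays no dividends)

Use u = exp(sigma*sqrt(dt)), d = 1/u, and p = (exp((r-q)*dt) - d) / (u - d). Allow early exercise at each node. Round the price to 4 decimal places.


dt = T/N = 0.187500
u = exp(sigma*sqrt(dt)) = 1.062497; d = 1/u = 0.941179
p = (exp((r-q)*dt) - d) / (u - d) = 0.529792
Discount per step: exp(-r*dt) = 0.994577
Stock lattice S(k, i) with i counting down-moves:
  k=0: S(0,0) = 11.1600
  k=1: S(1,0) = 11.8575; S(1,1) = 10.5036
  k=2: S(2,0) = 12.5985; S(2,1) = 11.1600; S(2,2) = 9.8857
  k=3: S(3,0) = 13.3859; S(3,1) = 11.8575; S(3,2) = 10.5036; S(3,3) = 9.3042
  k=4: S(4,0) = 14.2225; S(4,1) = 12.5985; S(4,2) = 11.1600; S(4,3) = 9.8857; S(4,4) = 8.7570
Terminal payoffs V(N, i) = max(K - S_T, 0):
  V(4,0) = 0.000000; V(4,1) = 0.000000; V(4,2) = 0.000000; V(4,3) = 1.044269; V(4,4) = 2.173040
Backward induction: V(k, i) = exp(-r*dt) * [p * V(k+1, i) + (1-p) * V(k+1, i+1)]; then take max(V_cont, immediate exercise) for American.
  V(3,0) = exp(-r*dt) * [p*0.000000 + (1-p)*0.000000] = 0.000000; exercise = 0.000000; V(3,0) = max -> 0.000000
  V(3,1) = exp(-r*dt) * [p*0.000000 + (1-p)*0.000000] = 0.000000; exercise = 0.000000; V(3,1) = max -> 0.000000
  V(3,2) = exp(-r*dt) * [p*0.000000 + (1-p)*1.044269] = 0.488361; exercise = 0.426441; V(3,2) = max -> 0.488361
  V(3,3) = exp(-r*dt) * [p*1.044269 + (1-p)*2.173040] = 1.566486; exercise = 1.625756; V(3,3) = max -> 1.625756
  V(2,0) = exp(-r*dt) * [p*0.000000 + (1-p)*0.000000] = 0.000000; exercise = 0.000000; V(2,0) = max -> 0.000000
  V(2,1) = exp(-r*dt) * [p*0.000000 + (1-p)*0.488361] = 0.228386; exercise = 0.000000; V(2,1) = max -> 0.228386
  V(2,2) = exp(-r*dt) * [p*0.488361 + (1-p)*1.625756] = 1.017626; exercise = 1.044269; V(2,2) = max -> 1.044269
  V(1,0) = exp(-r*dt) * [p*0.000000 + (1-p)*0.228386] = 0.106807; exercise = 0.000000; V(1,0) = max -> 0.106807
  V(1,1) = exp(-r*dt) * [p*0.228386 + (1-p)*1.044269] = 0.608702; exercise = 0.426441; V(1,1) = max -> 0.608702
  V(0,0) = exp(-r*dt) * [p*0.106807 + (1-p)*0.608702] = 0.340944; exercise = 0.000000; V(0,0) = max -> 0.340944

Answer: Price = V(0,0) = 0.3409


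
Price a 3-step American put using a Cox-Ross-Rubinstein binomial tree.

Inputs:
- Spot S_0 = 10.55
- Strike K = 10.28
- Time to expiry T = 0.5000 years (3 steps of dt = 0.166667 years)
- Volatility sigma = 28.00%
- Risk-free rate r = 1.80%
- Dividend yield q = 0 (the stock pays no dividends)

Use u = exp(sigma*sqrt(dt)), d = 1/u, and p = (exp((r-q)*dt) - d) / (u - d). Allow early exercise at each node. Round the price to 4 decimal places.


dt = T/N = 0.166667
u = exp(sigma*sqrt(dt)) = 1.121099; d = 1/u = 0.891982
p = (exp((r-q)*dt) - d) / (u - d) = 0.484567
Discount per step: exp(-r*dt) = 0.997004
Stock lattice S(k, i) with i counting down-moves:
  k=0: S(0,0) = 10.5500
  k=1: S(1,0) = 11.8276; S(1,1) = 9.4104
  k=2: S(2,0) = 13.2599; S(2,1) = 10.5500; S(2,2) = 8.3939
  k=3: S(3,0) = 14.8657; S(3,1) = 11.8276; S(3,2) = 9.4104; S(3,3) = 7.4872
Terminal payoffs V(N, i) = max(K - S_T, 0):
  V(3,0) = 0.000000; V(3,1) = 0.000000; V(3,2) = 0.869592; V(3,3) = 2.792782
Backward induction: V(k, i) = exp(-r*dt) * [p * V(k+1, i) + (1-p) * V(k+1, i+1)]; then take max(V_cont, immediate exercise) for American.
  V(2,0) = exp(-r*dt) * [p*0.000000 + (1-p)*0.000000] = 0.000000; exercise = 0.000000; V(2,0) = max -> 0.000000
  V(2,1) = exp(-r*dt) * [p*0.000000 + (1-p)*0.869592] = 0.446874; exercise = 0.000000; V(2,1) = max -> 0.446874
  V(2,2) = exp(-r*dt) * [p*0.869592 + (1-p)*2.792782] = 1.855293; exercise = 1.886087; V(2,2) = max -> 1.886087
  V(1,0) = exp(-r*dt) * [p*0.000000 + (1-p)*0.446874] = 0.229643; exercise = 0.000000; V(1,0) = max -> 0.229643
  V(1,1) = exp(-r*dt) * [p*0.446874 + (1-p)*1.886087] = 1.185131; exercise = 0.869592; V(1,1) = max -> 1.185131
  V(0,0) = exp(-r*dt) * [p*0.229643 + (1-p)*1.185131] = 0.719970; exercise = 0.000000; V(0,0) = max -> 0.719970

Answer: Price = V(0,0) = 0.7200


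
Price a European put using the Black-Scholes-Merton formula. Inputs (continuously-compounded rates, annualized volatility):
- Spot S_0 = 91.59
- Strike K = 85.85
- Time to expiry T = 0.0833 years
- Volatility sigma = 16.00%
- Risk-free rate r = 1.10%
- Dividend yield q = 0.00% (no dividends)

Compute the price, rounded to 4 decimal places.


Answer: Price = 0.1431

Derivation:
d1 = (ln(S/K) + (r - q + 0.5*sigma^2) * T) / (sigma * sqrt(T)) = 1.44445227
d2 = d1 - sigma * sqrt(T) = 1.39827349
exp(-rT) = 0.99908412; exp(-qT) = 1.00000000
P = K * exp(-rT) * N(-d2) - S_0 * exp(-qT) * N(-d1)
N(-d1) = 0.07430590; N(-d2) = 0.08101548
P = 85.8500 * 0.99908412 * 0.08101548 - 91.5900 * 1.00000000 * 0.07430590 = 0.1431


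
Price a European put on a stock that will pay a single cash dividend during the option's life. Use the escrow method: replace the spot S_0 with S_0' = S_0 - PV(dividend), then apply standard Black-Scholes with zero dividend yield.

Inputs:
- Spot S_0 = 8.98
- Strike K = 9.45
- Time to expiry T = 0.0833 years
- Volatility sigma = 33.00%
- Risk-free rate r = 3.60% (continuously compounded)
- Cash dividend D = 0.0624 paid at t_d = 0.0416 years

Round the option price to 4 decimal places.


Answer: Price = 0.6567

Derivation:
PV(D) = D * exp(-r * t_d) = 0.0624 * 0.99850352 = 0.06230662
S_0' = S_0 - PV(D) = 8.9800 - 0.06230662 = 8.91769338
d1 = (ln(S_0'/K) + (r + sigma^2/2)*T) / (sigma*sqrt(T)) = -0.52961941
d2 = d1 - sigma*sqrt(T) = -0.62486315
exp(-rT) = 0.99700569
N(-d1) = 0.70181208; N(-d2) = 0.73396956
P = K * exp(-rT) * N(-d2) - S_0' * N(-d1) = 9.4500 * 0.99700569 * 0.73396956 - 8.91769338 * 0.70181208 = 0.6567


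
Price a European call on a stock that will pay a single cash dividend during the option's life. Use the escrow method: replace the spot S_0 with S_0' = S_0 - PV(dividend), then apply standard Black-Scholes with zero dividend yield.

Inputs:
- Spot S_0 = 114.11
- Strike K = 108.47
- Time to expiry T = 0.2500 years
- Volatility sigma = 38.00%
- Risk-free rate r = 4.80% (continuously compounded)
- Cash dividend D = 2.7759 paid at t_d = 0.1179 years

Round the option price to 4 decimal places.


PV(D) = D * exp(-r * t_d) = 2.7759 * 0.99435678 = 2.76023499
S_0' = S_0 - PV(D) = 114.1100 - 2.76023499 = 111.34976501
d1 = (ln(S_0'/K) + (r + sigma^2/2)*T) / (sigma*sqrt(T)) = 0.29606656
d2 = d1 - sigma*sqrt(T) = 0.10606656
exp(-rT) = 0.98807171
N(d1) = 0.61641037; N(d2) = 0.54223523
C = S_0' * N(d1) - K * exp(-rT) * N(d2) = 111.34976501 * 0.61641037 - 108.4700 * 0.98807171 * 0.54223523 = 10.5225

Answer: Price = 10.5225


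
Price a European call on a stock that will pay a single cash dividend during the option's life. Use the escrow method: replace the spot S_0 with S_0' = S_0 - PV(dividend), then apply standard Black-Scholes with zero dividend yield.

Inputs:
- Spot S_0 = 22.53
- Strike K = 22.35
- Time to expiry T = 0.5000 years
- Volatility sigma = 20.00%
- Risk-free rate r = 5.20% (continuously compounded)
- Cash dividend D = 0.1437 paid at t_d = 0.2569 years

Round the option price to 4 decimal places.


Answer: Price = 1.5745

Derivation:
PV(D) = D * exp(-r * t_d) = 0.1437 * 0.98673003 = 0.14179311
S_0' = S_0 - PV(D) = 22.5300 - 0.14179311 = 22.38820689
d1 = (ln(S_0'/K) + (r + sigma^2/2)*T) / (sigma*sqrt(T)) = 0.26663598
d2 = d1 - sigma*sqrt(T) = 0.12521462
exp(-rT) = 0.97433509
N(d1) = 0.60512527; N(d2) = 0.54982318
C = S_0' * N(d1) - K * exp(-rT) * N(d2) = 22.38820689 * 0.60512527 - 22.3500 * 0.97433509 * 0.54982318 = 1.5745


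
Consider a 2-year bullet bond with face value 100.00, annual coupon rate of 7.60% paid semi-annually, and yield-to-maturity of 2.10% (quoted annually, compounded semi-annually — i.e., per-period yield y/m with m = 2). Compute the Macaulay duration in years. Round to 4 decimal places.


Answer: Macaulay duration = 1.8988 years

Derivation:
Coupon per period c = face * coupon_rate / m = 3.800000
Periods per year m = 2; per-period yield y/m = 0.010500
Number of cashflows N = 4
Cashflows (t years, CF_t, discount factor 1/(1+y/m)^(m*t), PV):
  t = 0.5000: CF_t = 3.800000, DF = 0.989609, PV = 3.760515
  t = 1.0000: CF_t = 3.800000, DF = 0.979326, PV = 3.721439
  t = 1.5000: CF_t = 3.800000, DF = 0.969150, PV = 3.682770
  t = 2.0000: CF_t = 103.800000, DF = 0.959080, PV = 99.552480
Price P = sum_t PV_t = 110.717204
Macaulay numerator sum_t t * PV_t:
  t * PV_t at t = 0.5000: 1.880257
  t * PV_t at t = 1.0000: 3.721439
  t * PV_t at t = 1.5000: 5.524156
  t * PV_t at t = 2.0000: 199.104959
Macaulay duration D = (sum_t t * PV_t) / P = 210.230812 / 110.717204 = 1.898809


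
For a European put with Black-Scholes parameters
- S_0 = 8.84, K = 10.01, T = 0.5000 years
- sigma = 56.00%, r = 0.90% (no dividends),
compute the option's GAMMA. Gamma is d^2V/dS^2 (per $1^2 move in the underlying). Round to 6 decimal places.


d1 = -0.1045450221; d2 = -0.5005248196
phi(d1) = 0.3967680746; exp(-qT) = 1.0000000000; exp(-rT) = 0.9955101098
Gamma = exp(-qT) * phi(d1) / (S * sigma * sqrt(T)) = 1.0000000000 * 0.3967680746 / (8.8400 * 0.5600 * 0.7071067812) = 0.113347

Answer: Gamma = 0.113347


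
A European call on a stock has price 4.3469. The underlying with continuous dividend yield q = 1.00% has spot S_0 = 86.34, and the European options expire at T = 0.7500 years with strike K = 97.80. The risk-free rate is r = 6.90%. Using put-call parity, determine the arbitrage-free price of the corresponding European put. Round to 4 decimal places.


Answer: Put price = 11.5196

Derivation:
Put-call parity: C - P = S_0 * exp(-qT) - K * exp(-rT).
S_0 * exp(-qT) = 86.3400 * 0.99252805 = 85.69487225
K * exp(-rT) = 97.8000 * 0.94956623 = 92.86757717
P = C - S*exp(-qT) + K*exp(-rT)
P = 4.3469 - 85.69487225 + 92.86757717 = 11.5196


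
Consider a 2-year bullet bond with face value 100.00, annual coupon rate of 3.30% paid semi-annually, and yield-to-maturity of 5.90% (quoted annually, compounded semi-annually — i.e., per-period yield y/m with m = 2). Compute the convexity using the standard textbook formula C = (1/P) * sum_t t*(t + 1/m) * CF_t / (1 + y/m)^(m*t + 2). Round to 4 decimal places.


Coupon per period c = face * coupon_rate / m = 1.650000
Periods per year m = 2; per-period yield y/m = 0.029500
Number of cashflows N = 4
Cashflows (t years, CF_t, discount factor 1/(1+y/m)^(m*t), PV):
  t = 0.5000: CF_t = 1.650000, DF = 0.971345, PV = 1.602720
  t = 1.0000: CF_t = 1.650000, DF = 0.943512, PV = 1.556794
  t = 1.5000: CF_t = 1.650000, DF = 0.916476, PV = 1.512185
  t = 2.0000: CF_t = 101.650000, DF = 0.890214, PV = 90.490290
Price P = sum_t PV_t = 95.161989
Convexity numerator sum_t t*(t + 1/m) * CF_t / (1+y/m)^(m*t + 2):
  t = 0.5000: term = 0.756092
  t = 1.0000: term = 2.203281
  t = 1.5000: term = 4.280292
  t = 2.0000: term = 426.893244
Convexity = (1/P) * sum = 434.132909 / 95.161989 = 4.562041

Answer: Convexity = 4.5620


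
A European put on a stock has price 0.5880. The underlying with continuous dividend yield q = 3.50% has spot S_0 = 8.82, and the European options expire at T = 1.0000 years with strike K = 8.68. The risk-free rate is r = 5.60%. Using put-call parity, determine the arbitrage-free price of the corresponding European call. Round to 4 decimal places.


Answer: Call price = 0.8974

Derivation:
Put-call parity: C - P = S_0 * exp(-qT) - K * exp(-rT).
S_0 * exp(-qT) = 8.8200 * 0.96560542 = 8.51663977
K * exp(-rT) = 8.6800 * 0.94553914 = 8.20727970
C = P + S*exp(-qT) - K*exp(-rT)
C = 0.5880 + 8.51663977 - 8.20727970 = 0.8974


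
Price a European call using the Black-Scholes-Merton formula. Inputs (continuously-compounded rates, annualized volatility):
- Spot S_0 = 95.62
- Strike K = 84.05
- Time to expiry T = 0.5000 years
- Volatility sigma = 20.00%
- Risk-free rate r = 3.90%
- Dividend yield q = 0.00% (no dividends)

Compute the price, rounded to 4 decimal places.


Answer: Price = 14.1420

Derivation:
d1 = (ln(S/K) + (r - q + 0.5*sigma^2) * T) / (sigma * sqrt(T)) = 1.12055313
d2 = d1 - sigma * sqrt(T) = 0.97913177
exp(-rT) = 0.98068890; exp(-qT) = 1.00000000
C = S_0 * exp(-qT) * N(d1) - K * exp(-rT) * N(d2)
N(d1) = 0.86876094; N(d2) = 0.83624256
C = 95.6200 * 1.00000000 * 0.86876094 - 84.0500 * 0.98068890 * 0.83624256 = 14.1420


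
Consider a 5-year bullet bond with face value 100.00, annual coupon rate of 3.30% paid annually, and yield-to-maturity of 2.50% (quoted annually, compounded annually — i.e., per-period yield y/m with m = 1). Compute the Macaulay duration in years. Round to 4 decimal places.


Answer: Macaulay duration = 4.6971 years

Derivation:
Coupon per period c = face * coupon_rate / m = 3.300000
Periods per year m = 1; per-period yield y/m = 0.025000
Number of cashflows N = 5
Cashflows (t years, CF_t, discount factor 1/(1+y/m)^(m*t), PV):
  t = 1.0000: CF_t = 3.300000, DF = 0.975610, PV = 3.219512
  t = 2.0000: CF_t = 3.300000, DF = 0.951814, PV = 3.140988
  t = 3.0000: CF_t = 3.300000, DF = 0.928599, PV = 3.064378
  t = 4.0000: CF_t = 3.300000, DF = 0.905951, PV = 2.989637
  t = 5.0000: CF_t = 103.300000, DF = 0.883854, PV = 91.302148
Price P = sum_t PV_t = 103.716663
Macaulay numerator sum_t t * PV_t:
  t * PV_t at t = 1.0000: 3.219512
  t * PV_t at t = 2.0000: 6.281975
  t * PV_t at t = 3.0000: 9.193134
  t * PV_t at t = 4.0000: 11.958549
  t * PV_t at t = 5.0000: 456.510740
Macaulay duration D = (sum_t t * PV_t) / P = 487.163909 / 103.716663 = 4.697065


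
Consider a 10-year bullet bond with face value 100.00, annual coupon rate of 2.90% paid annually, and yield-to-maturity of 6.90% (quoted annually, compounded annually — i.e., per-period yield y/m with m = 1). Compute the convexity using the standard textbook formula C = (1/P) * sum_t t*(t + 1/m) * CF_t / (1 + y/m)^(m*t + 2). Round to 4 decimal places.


Coupon per period c = face * coupon_rate / m = 2.900000
Periods per year m = 1; per-period yield y/m = 0.069000
Number of cashflows N = 10
Cashflows (t years, CF_t, discount factor 1/(1+y/m)^(m*t), PV):
  t = 1.0000: CF_t = 2.900000, DF = 0.935454, PV = 2.712816
  t = 2.0000: CF_t = 2.900000, DF = 0.875074, PV = 2.537713
  t = 3.0000: CF_t = 2.900000, DF = 0.818591, PV = 2.373913
  t = 4.0000: CF_t = 2.900000, DF = 0.765754, PV = 2.220686
  t = 5.0000: CF_t = 2.900000, DF = 0.716327, PV = 2.077349
  t = 6.0000: CF_t = 2.900000, DF = 0.670091, PV = 1.943264
  t = 7.0000: CF_t = 2.900000, DF = 0.626839, PV = 1.817833
  t = 8.0000: CF_t = 2.900000, DF = 0.586379, PV = 1.700499
  t = 9.0000: CF_t = 2.900000, DF = 0.548530, PV = 1.590738
  t = 10.0000: CF_t = 102.900000, DF = 0.513125, PV = 52.800535
Price P = sum_t PV_t = 71.775347
Convexity numerator sum_t t*(t + 1/m) * CF_t / (1+y/m)^(m*t + 2):
  t = 1.0000: term = 4.747827
  t = 2.0000: term = 13.324117
  t = 3.0000: term = 24.928188
  t = 4.0000: term = 38.865277
  t = 5.0000: term = 54.535000
  t = 6.0000: term = 71.420954
  t = 7.0000: term = 89.081327
  t = 8.0000: term = 107.140444
  t = 9.0000: term = 125.281155
  t = 10.0000: term = 5082.479053
Convexity = (1/P) * sum = 5611.803342 / 71.775347 = 78.185667

Answer: Convexity = 78.1857


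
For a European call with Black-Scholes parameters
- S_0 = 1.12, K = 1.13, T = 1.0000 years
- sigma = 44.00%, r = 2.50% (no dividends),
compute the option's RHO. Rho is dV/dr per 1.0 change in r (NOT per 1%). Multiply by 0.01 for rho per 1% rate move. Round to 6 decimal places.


d1 = 0.2566160286; d2 = -0.1833839714
phi(d1) = 0.3860206451; exp(-qT) = 1.0000000000; exp(-rT) = 0.9753099120
N(d2) = 0.4272483758
Rho = K*T*exp(-rT)*N(d2) = 1.1300 * 1.0000 * 0.9753099120 * 0.4272483758 = 0.470871

Answer: Rho = 0.470871


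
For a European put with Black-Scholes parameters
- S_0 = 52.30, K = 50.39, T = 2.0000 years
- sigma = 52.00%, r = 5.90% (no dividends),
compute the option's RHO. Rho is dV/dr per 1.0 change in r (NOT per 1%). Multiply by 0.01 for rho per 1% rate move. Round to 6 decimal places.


d1 = 0.5787446379; d2 = -0.1566464145
phi(d1) = 0.3374252714; exp(-qT) = 1.0000000000; exp(-rT) = 0.8886960526
N(-d2) = 0.5622382397
Rho = -K*T*exp(-rT)*N(-d2) = -50.3900 * 2.0000 * 0.8886960526 * 0.5622382397 = -50.355624

Answer: Rho = -50.355624


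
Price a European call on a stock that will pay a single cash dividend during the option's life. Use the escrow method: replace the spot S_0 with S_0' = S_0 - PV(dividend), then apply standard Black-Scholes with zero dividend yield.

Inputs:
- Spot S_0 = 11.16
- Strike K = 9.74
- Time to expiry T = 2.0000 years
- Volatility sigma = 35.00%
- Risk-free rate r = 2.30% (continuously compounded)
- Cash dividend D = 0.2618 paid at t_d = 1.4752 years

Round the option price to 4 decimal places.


Answer: Price = 2.8765

Derivation:
PV(D) = D * exp(-r * t_d) = 0.2618 * 0.96663955 = 0.25306624
S_0' = S_0 - PV(D) = 11.1600 - 0.25306624 = 10.90693376
d1 = (ln(S_0'/K) + (r + sigma^2/2)*T) / (sigma*sqrt(T)) = 0.56903427
d2 = d1 - sigma*sqrt(T) = 0.07405952
exp(-rT) = 0.95504196
N(d1) = 0.71533356; N(d2) = 0.52951849
C = S_0' * N(d1) - K * exp(-rT) * N(d2) = 10.90693376 * 0.71533356 - 9.7400 * 0.95504196 * 0.52951849 = 2.8765
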